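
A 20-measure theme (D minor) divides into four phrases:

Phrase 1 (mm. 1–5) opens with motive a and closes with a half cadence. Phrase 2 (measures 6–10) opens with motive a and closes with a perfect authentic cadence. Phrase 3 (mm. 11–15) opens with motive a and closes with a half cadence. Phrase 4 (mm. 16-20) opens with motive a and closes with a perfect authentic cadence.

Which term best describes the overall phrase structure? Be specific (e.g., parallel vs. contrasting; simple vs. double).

repeated period

The cadence pattern HC–PAC–HC–PAC is weak–strong twice, and phrases 3–4 restate phrases 1–2: a period heard twice, not a double period (which would end weakly at phrase 2).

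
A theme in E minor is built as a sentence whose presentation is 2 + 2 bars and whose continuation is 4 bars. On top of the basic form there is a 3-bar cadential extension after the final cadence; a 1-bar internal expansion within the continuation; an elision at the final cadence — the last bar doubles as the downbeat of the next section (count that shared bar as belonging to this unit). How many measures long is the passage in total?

12 measures

Basic sentence: 2 + 2 + 4 = 8 bars.
8 (basic form) + 3 (cadential extension) + 1 (internal expansion) = 12.
The elision shares a bar with the next section but does not change this unit's count.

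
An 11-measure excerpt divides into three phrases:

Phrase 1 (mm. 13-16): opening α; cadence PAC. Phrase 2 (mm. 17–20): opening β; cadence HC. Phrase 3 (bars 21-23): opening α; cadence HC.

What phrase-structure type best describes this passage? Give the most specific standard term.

phrase group

The final phrase closes with a half cadence, which is not stronger than the preceding half cadence; the 3 phrases lack an overall antecedent–consequent design and so form a phrase group.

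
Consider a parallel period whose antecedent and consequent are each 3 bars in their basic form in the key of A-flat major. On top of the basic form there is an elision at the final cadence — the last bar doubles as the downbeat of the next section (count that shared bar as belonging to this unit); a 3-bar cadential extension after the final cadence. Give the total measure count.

9 measures

Basic parallel period: 3 + 3 = 6 bars.
6 (basic form) + 3 (cadential extension) = 9.
The elision shares a bar with the next section but does not change this unit's count.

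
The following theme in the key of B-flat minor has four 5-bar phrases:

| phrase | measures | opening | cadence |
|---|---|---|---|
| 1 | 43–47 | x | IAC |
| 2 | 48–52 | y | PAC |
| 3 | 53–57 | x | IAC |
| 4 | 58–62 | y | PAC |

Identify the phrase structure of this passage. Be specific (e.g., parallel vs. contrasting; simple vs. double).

repeated period

The cadence pattern IAC–PAC–IAC–PAC is weak–strong twice, and phrases 3–4 restate phrases 1–2: a period heard twice, not a double period (which would end weakly at phrase 2).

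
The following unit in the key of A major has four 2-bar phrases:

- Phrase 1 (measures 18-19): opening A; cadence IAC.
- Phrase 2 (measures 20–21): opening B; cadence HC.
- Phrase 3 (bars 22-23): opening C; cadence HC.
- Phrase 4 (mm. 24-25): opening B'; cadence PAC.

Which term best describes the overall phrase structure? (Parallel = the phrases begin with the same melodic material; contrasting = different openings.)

Four phrases in two halves: the first half (mm. 18-21) ends with a half cadence, the second (mm. 22-25) with a perfect authentic cadence — a large antecedent–consequent pair, i.e. a double period.
Phrase 3 begins with different material from phrase 1, making it contrasting.

contrasting double period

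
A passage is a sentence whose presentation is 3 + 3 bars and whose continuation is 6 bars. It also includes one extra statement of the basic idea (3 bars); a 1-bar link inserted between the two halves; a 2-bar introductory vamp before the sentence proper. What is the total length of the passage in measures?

Basic sentence: 3 + 3 + 6 = 12 bars.
12 (basic form) + 3 (extra statement) + 1 (link) + 2 (introduction) = 18.

18 measures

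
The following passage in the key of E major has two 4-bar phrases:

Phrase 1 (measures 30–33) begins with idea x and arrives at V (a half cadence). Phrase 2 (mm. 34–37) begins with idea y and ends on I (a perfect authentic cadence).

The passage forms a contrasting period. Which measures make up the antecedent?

The phrase ending with the weaker cadence (half cadence) is the antecedent; the one ending more conclusively (perfect authentic cadence) is the consequent. The antecedent is measures 30–33.

measures 30–33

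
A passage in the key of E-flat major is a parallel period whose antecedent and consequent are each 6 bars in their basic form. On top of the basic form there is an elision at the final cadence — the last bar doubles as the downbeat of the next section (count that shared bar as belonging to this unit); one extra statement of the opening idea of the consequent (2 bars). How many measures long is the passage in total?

14 measures

Basic parallel period: 6 + 6 = 12 bars.
12 (basic form) + 2 (extra statement) = 14.
The elision shares a bar with the next section but does not change this unit's count.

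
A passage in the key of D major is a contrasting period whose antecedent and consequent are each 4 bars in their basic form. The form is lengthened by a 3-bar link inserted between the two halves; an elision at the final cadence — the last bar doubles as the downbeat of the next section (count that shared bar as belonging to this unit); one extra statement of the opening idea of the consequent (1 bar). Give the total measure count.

12 measures

Basic contrasting period: 4 + 4 = 8 bars.
8 (basic form) + 3 (link) + 1 (extra statement) = 12.
The elision shares a bar with the next section but does not change this unit's count.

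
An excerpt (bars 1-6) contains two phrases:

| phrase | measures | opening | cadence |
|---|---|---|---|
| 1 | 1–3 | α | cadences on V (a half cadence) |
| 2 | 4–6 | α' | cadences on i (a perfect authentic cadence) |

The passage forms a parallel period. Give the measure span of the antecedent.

measures 1–3

The phrase ending with the weaker cadence (half cadence) is the antecedent; the one ending more conclusively (perfect authentic cadence) is the consequent. The antecedent is measures 1–3.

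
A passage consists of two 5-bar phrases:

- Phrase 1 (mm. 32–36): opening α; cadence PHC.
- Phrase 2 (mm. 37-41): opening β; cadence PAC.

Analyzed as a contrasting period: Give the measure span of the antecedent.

The antecedent is the phrase ending with the weaker cadence (Phrygian half cadence, phrase 1) and the consequent the one ending more conclusively (perfect authentic cadence, phrase 2); the antecedent is bars 32–36.

measures 32–36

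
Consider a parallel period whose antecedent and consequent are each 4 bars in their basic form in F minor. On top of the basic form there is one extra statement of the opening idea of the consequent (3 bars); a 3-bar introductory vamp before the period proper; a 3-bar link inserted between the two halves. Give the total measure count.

17 measures

Basic parallel period: 4 + 4 = 8 bars.
8 (basic form) + 3 (extra statement) + 3 (introduction) + 3 (link) = 17.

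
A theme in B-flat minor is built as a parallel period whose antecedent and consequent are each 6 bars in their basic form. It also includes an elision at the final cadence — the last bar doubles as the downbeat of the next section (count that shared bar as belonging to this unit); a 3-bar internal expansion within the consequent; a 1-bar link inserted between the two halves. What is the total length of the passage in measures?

Basic parallel period: 6 + 6 = 12 bars.
12 (basic form) + 3 (internal expansion) + 1 (link) = 16.
The elision shares a bar with the next section but does not change this unit's count.

16 measures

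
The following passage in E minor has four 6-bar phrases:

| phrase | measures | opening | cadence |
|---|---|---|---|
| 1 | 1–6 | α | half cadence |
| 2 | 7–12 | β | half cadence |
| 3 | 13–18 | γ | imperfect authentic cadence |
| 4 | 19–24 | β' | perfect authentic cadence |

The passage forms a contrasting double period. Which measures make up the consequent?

In a double period the four phrases pair into a large antecedent (phrases 1–2, ending half cadence) and a large consequent (phrases 3–4, ending perfect authentic cadence). The consequent spans mm. 13–24.

measures 13–24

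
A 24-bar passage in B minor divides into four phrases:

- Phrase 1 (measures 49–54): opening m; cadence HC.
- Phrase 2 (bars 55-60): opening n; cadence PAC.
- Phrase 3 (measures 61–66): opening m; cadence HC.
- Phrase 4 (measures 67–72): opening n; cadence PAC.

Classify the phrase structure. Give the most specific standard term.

The cadence pattern HC–PAC–HC–PAC is weak–strong twice, and phrases 3–4 restate phrases 1–2: a period heard twice, not a double period (which would end weakly at phrase 2).

repeated period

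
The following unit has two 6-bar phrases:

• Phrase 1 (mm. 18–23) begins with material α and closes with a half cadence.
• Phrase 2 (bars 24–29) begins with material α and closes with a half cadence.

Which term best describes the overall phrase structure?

Both phrases have the same opening (α) and the same cadence (half cadence): the second is a restatement, not a consequent, so this is a repeated phrase rather than a period.

repeated phrase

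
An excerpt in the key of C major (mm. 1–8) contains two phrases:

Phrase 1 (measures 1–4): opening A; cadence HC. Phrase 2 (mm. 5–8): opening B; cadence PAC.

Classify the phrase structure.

contrasting period

Phrase 1 ends with a half cadence (weaker) and phrase 2 with a perfect authentic cadence (stronger): antecedent + consequent = a period.
The two phrases open with different material (A / B), so the period is contrasting.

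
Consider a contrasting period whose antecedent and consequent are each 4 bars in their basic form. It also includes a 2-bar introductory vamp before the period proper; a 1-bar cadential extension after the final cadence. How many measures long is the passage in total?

11 measures

Basic contrasting period: 4 + 4 = 8 bars.
8 (basic form) + 2 (introduction) + 1 (cadential extension) = 11.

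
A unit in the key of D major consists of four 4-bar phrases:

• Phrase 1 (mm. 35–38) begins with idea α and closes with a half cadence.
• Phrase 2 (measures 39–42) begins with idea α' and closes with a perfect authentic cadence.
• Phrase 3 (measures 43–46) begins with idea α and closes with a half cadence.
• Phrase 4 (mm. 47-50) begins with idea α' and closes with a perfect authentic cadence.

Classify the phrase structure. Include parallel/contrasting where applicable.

repeated period

The cadence pattern HC–PAC–HC–PAC is weak–strong twice, and phrases 3–4 restate phrases 1–2: a period heard twice, not a double period (which would end weakly at phrase 2).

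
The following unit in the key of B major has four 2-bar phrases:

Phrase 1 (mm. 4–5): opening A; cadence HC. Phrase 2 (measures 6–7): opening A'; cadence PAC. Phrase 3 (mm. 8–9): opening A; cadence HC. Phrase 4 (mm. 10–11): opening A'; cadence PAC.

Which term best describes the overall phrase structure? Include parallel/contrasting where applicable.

The cadence pattern HC–PAC–HC–PAC is weak–strong twice, and phrases 3–4 restate phrases 1–2: a period heard twice, not a double period (which would end weakly at phrase 2).

repeated period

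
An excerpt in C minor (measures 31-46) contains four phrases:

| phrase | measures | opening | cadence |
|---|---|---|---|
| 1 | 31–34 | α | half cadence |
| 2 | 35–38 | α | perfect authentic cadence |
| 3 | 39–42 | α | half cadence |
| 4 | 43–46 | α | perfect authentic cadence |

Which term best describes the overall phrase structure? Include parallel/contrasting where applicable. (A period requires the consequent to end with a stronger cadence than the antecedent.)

repeated period

The cadence pattern HC–PAC–HC–PAC is weak–strong twice, and phrases 3–4 restate phrases 1–2: a period heard twice, not a double period (which would end weakly at phrase 2).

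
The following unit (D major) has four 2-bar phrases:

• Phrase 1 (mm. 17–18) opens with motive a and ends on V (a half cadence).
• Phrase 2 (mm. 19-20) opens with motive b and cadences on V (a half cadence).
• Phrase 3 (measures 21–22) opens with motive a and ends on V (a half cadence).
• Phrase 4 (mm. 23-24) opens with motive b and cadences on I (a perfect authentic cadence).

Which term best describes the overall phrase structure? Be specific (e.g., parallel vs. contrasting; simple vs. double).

parallel double period

Four phrases in two halves: the first half (bars 17–20) ends with a half cadence, the second (mm. 21–24) with a perfect authentic cadence — a large antecedent–consequent pair, i.e. a double period.
Phrase 3 begins with the same material as phrase 1, making it parallel.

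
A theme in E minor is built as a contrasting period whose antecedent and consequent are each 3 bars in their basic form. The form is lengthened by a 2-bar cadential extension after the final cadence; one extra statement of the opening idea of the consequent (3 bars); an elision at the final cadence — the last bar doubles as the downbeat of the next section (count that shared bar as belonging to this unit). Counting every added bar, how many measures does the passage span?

Basic contrasting period: 3 + 3 = 6 bars.
6 (basic form) + 2 (cadential extension) + 3 (extra statement) = 11.
The elision shares a bar with the next section but does not change this unit's count.

11 measures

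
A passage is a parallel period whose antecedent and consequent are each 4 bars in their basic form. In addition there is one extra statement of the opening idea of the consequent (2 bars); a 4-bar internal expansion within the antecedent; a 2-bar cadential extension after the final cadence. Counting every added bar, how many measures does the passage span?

16 measures

Basic parallel period: 4 + 4 = 8 bars.
8 (basic form) + 2 (extra statement) + 4 (internal expansion) + 2 (cadential extension) = 16.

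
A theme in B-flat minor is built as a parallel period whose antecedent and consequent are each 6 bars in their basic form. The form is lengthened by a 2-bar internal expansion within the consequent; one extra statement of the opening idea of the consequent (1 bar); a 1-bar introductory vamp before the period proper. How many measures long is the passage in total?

16 measures

Basic parallel period: 6 + 6 = 12 bars.
12 (basic form) + 2 (internal expansion) + 1 (extra statement) + 1 (introduction) = 16.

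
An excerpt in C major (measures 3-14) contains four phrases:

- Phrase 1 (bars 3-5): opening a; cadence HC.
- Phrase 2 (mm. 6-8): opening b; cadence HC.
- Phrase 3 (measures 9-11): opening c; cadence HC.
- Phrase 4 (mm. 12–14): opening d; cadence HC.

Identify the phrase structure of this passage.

phrase group

Phrase 4 ends with a half cadence, no stronger than phrase 2's half cadence, so the four phrases do not form a double period; nor do phrases 3–4 duplicate 1–2, so it is not a repeated period. With no phrase reaching a conclusive cadence, the passage is a phrase group.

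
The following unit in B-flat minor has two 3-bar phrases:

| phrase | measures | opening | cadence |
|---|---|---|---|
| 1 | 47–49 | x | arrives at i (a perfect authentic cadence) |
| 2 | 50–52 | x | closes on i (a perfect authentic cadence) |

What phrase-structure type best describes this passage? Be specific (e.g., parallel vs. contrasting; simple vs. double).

repeated phrase

Both phrases have the same opening (x) and the same cadence (perfect authentic cadence): the second is a restatement, not a consequent, so this is a repeated phrase rather than a period.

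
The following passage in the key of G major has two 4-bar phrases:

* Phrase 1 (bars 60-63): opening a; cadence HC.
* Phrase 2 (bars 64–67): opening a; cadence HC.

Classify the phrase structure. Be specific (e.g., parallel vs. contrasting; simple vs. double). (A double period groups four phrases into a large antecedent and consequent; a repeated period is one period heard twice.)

repeated phrase

Both phrases have the same opening (a) and the same cadence (half cadence): the second is a restatement, not a consequent, so this is a repeated phrase rather than a period.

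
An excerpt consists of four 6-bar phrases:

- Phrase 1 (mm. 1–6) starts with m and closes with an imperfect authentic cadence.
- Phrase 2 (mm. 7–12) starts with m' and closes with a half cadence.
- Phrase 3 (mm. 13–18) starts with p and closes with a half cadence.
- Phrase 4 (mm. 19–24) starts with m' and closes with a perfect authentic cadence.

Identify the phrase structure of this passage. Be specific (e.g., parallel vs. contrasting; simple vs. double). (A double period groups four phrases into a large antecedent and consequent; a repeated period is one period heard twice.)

Four phrases in two halves: the first half (bars 1-12) ends with a half cadence, the second (measures 13–24) with a perfect authentic cadence — a large antecedent–consequent pair, i.e. a double period.
Phrase 3 begins with different material from phrase 1, making it contrasting.

contrasting double period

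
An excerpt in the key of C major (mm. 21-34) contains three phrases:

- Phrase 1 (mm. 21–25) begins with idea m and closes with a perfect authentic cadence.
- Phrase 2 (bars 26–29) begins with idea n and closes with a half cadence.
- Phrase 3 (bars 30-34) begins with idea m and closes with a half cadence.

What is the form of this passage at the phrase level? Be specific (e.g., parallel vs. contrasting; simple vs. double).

phrase group

The final phrase closes with a half cadence, which is not stronger than the preceding half cadence; the 3 phrases lack an overall antecedent–consequent design and so form a phrase group.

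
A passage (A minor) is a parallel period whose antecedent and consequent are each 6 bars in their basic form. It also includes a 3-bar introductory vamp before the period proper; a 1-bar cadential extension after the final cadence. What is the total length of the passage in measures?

Basic parallel period: 6 + 6 = 12 bars.
12 (basic form) + 3 (introduction) + 1 (cadential extension) = 16.

16 measures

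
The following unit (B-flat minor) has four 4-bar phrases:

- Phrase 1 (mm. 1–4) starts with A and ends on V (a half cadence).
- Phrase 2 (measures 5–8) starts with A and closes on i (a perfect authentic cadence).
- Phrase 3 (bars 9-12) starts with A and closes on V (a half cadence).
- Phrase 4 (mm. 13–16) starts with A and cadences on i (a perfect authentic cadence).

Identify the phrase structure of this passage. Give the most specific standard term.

The cadence pattern HC–PAC–HC–PAC is weak–strong twice, and phrases 3–4 restate phrases 1–2: a period heard twice, not a double period (which would end weakly at phrase 2).

repeated period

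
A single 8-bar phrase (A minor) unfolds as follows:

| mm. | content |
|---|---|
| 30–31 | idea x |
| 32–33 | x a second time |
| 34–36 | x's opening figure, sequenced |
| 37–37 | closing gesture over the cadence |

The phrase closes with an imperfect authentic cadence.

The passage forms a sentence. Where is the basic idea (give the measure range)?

The presentation of a sentence is the basic idea (bars 30-31) plus its repetition (mm. 32–33); the basic idea is therefore bars 30–31.

measures 30–31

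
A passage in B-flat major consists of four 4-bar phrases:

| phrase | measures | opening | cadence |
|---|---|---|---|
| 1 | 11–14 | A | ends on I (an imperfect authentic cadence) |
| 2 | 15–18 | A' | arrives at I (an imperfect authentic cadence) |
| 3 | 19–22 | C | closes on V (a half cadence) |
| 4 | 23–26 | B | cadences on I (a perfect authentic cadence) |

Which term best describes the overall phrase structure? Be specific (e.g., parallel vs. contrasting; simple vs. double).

contrasting double period

Four phrases in two halves: the first half (measures 11-18) ends with an imperfect authentic cadence, the second (mm. 19–26) with a perfect authentic cadence — a large antecedent–consequent pair, i.e. a double period.
Phrase 3 begins with different material from phrase 1, making it contrasting.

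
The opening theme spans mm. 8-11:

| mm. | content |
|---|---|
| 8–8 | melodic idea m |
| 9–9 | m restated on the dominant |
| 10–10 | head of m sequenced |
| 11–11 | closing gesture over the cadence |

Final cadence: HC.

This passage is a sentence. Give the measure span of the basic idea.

The presentation of a sentence is the basic idea (measure 8) plus its repetition (m. 9); the basic idea is therefore measure 8.

measures 8–8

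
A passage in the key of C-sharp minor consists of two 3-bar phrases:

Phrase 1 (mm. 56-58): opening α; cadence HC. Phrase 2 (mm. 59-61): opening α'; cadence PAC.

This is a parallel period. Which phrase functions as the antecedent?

The phrase ending with the weaker cadence (half cadence) is the antecedent; the one ending more conclusively (perfect authentic cadence) is the consequent. The antecedent is phrase 1.

phrase 1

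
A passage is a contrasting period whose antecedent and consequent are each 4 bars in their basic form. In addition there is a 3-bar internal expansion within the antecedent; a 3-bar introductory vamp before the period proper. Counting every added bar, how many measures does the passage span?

14 measures

Basic contrasting period: 4 + 4 = 8 bars.
8 (basic form) + 3 (internal expansion) + 3 (introduction) = 14.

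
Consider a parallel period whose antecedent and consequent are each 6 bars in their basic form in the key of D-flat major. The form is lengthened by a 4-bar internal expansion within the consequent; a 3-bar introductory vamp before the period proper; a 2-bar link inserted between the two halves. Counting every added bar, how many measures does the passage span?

21 measures

Basic parallel period: 6 + 6 = 12 bars.
12 (basic form) + 4 (internal expansion) + 3 (introduction) + 2 (link) = 21.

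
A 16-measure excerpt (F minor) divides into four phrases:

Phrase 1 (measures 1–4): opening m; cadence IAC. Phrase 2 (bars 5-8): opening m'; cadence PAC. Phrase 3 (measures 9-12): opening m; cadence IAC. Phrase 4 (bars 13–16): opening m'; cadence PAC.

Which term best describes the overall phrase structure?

repeated period

The cadence pattern IAC–PAC–IAC–PAC is weak–strong twice, and phrases 3–4 restate phrases 1–2: a period heard twice, not a double period (which would end weakly at phrase 2).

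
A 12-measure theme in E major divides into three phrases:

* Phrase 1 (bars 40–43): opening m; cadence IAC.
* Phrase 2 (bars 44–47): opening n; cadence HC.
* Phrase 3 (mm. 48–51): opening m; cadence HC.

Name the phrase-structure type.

The final phrase closes with a half cadence, which is not stronger than the preceding half cadence; the 3 phrases lack an overall antecedent–consequent design and so form a phrase group.

phrase group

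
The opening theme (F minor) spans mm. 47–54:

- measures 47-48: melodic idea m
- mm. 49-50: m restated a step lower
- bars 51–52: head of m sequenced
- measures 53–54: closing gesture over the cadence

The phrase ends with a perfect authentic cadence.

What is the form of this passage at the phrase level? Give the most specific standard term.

Basic idea (bars 47-48) + its repetition (mm. 49–50) form the presentation; fragmentation and cadence (measures 51–54) form the continuation — the 8-bar whole is a sentence.

sentence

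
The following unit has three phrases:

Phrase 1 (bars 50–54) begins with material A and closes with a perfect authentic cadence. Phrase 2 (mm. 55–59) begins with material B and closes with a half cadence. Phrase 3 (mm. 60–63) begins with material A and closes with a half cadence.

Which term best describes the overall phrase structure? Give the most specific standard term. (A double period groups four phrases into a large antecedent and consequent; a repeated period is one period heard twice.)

phrase group

The final phrase closes with a half cadence, which is not stronger than the preceding half cadence; the 3 phrases lack an overall antecedent–consequent design and so form a phrase group.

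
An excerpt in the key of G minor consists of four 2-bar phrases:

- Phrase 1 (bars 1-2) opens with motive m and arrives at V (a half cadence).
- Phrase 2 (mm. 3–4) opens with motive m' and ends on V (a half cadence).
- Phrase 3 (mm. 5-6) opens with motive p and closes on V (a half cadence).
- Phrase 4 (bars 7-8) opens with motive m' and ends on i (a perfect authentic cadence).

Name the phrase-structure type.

contrasting double period

Four phrases in two halves: the first half (mm. 1–4) ends with a half cadence, the second (measures 5–8) with a perfect authentic cadence — a large antecedent–consequent pair, i.e. a double period.
Phrase 3 begins with different material from phrase 1, making it contrasting.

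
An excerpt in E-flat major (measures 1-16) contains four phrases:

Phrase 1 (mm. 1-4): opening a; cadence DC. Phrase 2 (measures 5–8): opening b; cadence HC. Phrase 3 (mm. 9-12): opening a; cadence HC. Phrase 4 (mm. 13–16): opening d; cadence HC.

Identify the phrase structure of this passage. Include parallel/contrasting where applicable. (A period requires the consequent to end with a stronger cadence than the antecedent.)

Phrase 4 ends with a half cadence, no stronger than phrase 2's half cadence, so the four phrases do not form a double period; nor do phrases 3–4 duplicate 1–2, so it is not a repeated period. With no phrase reaching a conclusive cadence, the passage is a phrase group.

phrase group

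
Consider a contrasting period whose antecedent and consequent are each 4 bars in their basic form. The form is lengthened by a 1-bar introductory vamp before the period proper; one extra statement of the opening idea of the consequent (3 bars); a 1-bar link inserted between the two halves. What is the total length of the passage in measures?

13 measures

Basic contrasting period: 4 + 4 = 8 bars.
8 (basic form) + 1 (introduction) + 3 (extra statement) + 1 (link) = 13.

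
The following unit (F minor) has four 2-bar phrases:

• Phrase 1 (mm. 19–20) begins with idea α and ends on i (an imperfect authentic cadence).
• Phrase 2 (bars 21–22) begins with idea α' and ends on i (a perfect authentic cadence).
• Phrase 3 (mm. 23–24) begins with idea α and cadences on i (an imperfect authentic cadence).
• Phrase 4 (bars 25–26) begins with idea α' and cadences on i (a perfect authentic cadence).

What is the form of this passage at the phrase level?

repeated period

The cadence pattern IAC–PAC–IAC–PAC is weak–strong twice, and phrases 3–4 restate phrases 1–2: a period heard twice, not a double period (which would end weakly at phrase 2).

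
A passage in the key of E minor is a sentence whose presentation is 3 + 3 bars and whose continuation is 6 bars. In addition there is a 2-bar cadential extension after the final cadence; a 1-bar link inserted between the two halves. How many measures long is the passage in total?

15 measures

Basic sentence: 3 + 3 + 6 = 12 bars.
12 (basic form) + 2 (cadential extension) + 1 (link) = 15.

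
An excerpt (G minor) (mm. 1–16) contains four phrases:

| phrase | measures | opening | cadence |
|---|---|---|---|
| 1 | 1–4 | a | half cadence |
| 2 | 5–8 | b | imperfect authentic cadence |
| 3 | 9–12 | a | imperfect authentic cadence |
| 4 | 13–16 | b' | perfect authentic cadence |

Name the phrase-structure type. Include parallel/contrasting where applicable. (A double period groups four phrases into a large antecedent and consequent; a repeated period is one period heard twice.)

parallel double period

Four phrases in two halves: the first half (measures 1–8) ends with an imperfect authentic cadence, the second (mm. 9-16) with a perfect authentic cadence — a large antecedent–consequent pair, i.e. a double period.
Phrase 3 begins with the same material as phrase 1, making it parallel.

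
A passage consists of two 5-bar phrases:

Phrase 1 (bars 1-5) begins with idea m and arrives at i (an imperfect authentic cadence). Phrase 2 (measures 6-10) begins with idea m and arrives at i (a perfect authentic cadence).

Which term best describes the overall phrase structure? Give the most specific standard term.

Phrase 1 ends with an imperfect authentic cadence (weaker) and phrase 2 with a perfect authentic cadence (stronger): antecedent + consequent = a period.
The two phrases open with the same material (m / m), so the period is parallel.

parallel period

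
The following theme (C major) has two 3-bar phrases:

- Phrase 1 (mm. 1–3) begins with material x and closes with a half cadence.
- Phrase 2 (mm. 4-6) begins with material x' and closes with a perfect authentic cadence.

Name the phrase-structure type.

parallel period

Phrase 1 ends with a half cadence (weaker) and phrase 2 with a perfect authentic cadence (stronger): antecedent + consequent = a period.
The two phrases open with the same material (x / x'), so the period is parallel.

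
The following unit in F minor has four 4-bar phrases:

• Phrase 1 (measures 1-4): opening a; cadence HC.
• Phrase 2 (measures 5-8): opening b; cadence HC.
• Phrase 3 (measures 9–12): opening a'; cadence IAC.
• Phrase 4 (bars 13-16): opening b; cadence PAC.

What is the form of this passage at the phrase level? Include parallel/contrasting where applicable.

Four phrases in two halves: the first half (mm. 1-8) ends with a half cadence, the second (measures 9-16) with a perfect authentic cadence — a large antecedent–consequent pair, i.e. a double period.
Phrase 3 begins with the same material as phrase 1, making it parallel.

parallel double period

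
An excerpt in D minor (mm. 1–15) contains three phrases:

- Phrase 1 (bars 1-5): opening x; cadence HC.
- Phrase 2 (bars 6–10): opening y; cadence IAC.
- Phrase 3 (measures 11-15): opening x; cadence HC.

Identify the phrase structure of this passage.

The final phrase closes with a half cadence, which is not stronger than the preceding imperfect authentic cadence; the 3 phrases lack an overall antecedent–consequent design and so form a phrase group.

phrase group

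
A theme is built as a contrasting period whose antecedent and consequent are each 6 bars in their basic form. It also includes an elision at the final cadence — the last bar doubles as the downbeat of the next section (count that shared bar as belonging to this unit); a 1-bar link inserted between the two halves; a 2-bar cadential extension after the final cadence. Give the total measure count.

15 measures

Basic contrasting period: 6 + 6 = 12 bars.
12 (basic form) + 1 (link) + 2 (cadential extension) = 15.
The elision shares a bar with the next section but does not change this unit's count.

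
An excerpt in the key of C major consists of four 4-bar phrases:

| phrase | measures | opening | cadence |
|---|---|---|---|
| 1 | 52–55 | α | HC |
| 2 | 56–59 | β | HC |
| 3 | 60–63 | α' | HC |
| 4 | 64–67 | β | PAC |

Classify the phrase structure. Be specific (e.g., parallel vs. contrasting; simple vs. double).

Four phrases in two halves: the first half (mm. 52–59) ends with a half cadence, the second (mm. 60-67) with a perfect authentic cadence — a large antecedent–consequent pair, i.e. a double period.
Phrase 3 begins with the same material as phrase 1, making it parallel.

parallel double period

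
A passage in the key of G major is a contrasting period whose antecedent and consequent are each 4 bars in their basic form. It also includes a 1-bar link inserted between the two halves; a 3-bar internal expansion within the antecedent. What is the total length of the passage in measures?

Basic contrasting period: 4 + 4 = 8 bars.
8 (basic form) + 1 (link) + 3 (internal expansion) = 12.

12 measures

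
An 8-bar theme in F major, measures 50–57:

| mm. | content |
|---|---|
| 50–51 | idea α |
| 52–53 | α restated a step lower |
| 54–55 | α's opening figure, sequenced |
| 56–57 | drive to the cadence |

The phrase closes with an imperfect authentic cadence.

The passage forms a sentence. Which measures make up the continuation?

After the presentation (measures 50-53), the continuation covers the fragmentation through the cadence: mm. 54–57.

measures 54–57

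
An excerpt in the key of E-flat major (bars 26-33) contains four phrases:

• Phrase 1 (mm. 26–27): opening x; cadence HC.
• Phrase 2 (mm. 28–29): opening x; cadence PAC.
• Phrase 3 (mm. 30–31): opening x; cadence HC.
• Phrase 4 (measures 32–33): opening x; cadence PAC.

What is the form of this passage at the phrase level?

The cadence pattern HC–PAC–HC–PAC is weak–strong twice, and phrases 3–4 restate phrases 1–2: a period heard twice, not a double period (which would end weakly at phrase 2).

repeated period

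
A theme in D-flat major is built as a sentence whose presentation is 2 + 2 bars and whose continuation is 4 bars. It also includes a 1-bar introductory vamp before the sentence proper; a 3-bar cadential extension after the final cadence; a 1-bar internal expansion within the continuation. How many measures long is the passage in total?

Basic sentence: 2 + 2 + 4 = 8 bars.
8 (basic form) + 1 (introduction) + 3 (cadential extension) + 1 (internal expansion) = 13.

13 measures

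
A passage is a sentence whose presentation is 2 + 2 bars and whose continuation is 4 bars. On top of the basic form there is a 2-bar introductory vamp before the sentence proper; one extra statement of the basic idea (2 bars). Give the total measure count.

12 measures

Basic sentence: 2 + 2 + 4 = 8 bars.
8 (basic form) + 2 (introduction) + 2 (extra statement) = 12.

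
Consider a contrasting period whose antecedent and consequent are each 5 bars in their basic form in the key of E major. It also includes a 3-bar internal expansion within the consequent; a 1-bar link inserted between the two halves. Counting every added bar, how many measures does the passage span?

Basic contrasting period: 5 + 5 = 10 bars.
10 (basic form) + 3 (internal expansion) + 1 (link) = 14.

14 measures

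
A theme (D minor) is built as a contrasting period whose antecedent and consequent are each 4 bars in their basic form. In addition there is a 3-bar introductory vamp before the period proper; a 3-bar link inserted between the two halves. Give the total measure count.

Basic contrasting period: 4 + 4 = 8 bars.
8 (basic form) + 3 (introduction) + 3 (link) = 14.

14 measures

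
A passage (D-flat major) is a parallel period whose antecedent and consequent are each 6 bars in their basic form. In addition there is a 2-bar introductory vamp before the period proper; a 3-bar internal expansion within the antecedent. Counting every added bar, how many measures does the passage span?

Basic parallel period: 6 + 6 = 12 bars.
12 (basic form) + 2 (introduction) + 3 (internal expansion) = 17.

17 measures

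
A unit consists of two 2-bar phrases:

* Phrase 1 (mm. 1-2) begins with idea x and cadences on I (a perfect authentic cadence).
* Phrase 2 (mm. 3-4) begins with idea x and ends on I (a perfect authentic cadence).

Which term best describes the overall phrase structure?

Both phrases have the same opening (x) and the same cadence (perfect authentic cadence): the second is a restatement, not a consequent, so this is a repeated phrase rather than a period.

repeated phrase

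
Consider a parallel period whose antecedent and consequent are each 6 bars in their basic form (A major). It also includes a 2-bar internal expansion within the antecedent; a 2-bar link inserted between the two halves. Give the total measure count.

16 measures

Basic parallel period: 6 + 6 = 12 bars.
12 (basic form) + 2 (internal expansion) + 2 (link) = 16.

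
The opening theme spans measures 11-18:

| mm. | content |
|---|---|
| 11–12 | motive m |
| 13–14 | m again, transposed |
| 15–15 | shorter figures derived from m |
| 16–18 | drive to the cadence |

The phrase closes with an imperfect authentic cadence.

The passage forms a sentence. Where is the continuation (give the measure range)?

After the presentation (mm. 11–14), the continuation covers the fragmentation through the cadence: measures 15-18.

measures 15–18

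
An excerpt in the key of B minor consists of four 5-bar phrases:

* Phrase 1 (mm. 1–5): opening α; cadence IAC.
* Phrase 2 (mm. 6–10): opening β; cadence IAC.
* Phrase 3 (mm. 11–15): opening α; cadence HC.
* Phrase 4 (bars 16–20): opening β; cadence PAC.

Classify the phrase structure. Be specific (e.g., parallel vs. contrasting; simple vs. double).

Four phrases in two halves: the first half (bars 1–10) ends with an imperfect authentic cadence, the second (mm. 11–20) with a perfect authentic cadence — a large antecedent–consequent pair, i.e. a double period.
Phrase 3 begins with the same material as phrase 1, making it parallel.

parallel double period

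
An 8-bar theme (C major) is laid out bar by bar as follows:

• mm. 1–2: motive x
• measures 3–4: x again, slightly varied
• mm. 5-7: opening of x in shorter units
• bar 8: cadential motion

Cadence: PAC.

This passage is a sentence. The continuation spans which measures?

After the presentation (mm. 1–4), the continuation covers the fragmentation through the cadence: bars 5–8.

measures 5–8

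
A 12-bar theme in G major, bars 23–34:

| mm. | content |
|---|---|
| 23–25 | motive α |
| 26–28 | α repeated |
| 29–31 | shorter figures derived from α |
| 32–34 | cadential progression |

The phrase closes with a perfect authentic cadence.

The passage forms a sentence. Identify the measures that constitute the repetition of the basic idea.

measures 26–28

The presentation of a sentence is the basic idea (mm. 23-25) plus its repetition (measures 26–28); the repetition of the basic idea is therefore bars 26-28.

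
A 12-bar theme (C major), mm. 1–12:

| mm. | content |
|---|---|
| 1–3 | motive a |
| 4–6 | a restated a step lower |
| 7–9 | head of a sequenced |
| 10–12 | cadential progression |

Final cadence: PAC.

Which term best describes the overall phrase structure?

sentence

Basic idea (bars 1–3) + its repetition (mm. 4–6) form the presentation; fragmentation and cadence (mm. 7-12) form the continuation — the 12-bar whole is a sentence.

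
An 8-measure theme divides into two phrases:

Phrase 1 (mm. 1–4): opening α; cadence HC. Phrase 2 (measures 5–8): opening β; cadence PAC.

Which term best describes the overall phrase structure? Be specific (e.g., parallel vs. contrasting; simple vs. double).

Phrase 1 ends with a half cadence (weaker) and phrase 2 with a perfect authentic cadence (stronger): antecedent + consequent = a period.
The two phrases open with different material (α / β), so the period is contrasting.

contrasting period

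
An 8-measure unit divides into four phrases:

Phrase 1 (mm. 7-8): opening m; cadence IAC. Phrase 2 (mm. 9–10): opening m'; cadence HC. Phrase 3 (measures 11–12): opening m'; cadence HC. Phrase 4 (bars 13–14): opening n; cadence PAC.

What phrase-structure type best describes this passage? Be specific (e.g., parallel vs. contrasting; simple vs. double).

parallel double period

Four phrases in two halves: the first half (mm. 7–10) ends with a half cadence, the second (bars 11–14) with a perfect authentic cadence — a large antecedent–consequent pair, i.e. a double period.
Phrase 3 begins with the same material as phrase 1, making it parallel.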